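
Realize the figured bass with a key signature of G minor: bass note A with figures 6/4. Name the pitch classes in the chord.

A, D, F

A fourth above A in this key is D.
A sixth above A in this key is F.
Together with the bass A, this spells D minor in second inversion.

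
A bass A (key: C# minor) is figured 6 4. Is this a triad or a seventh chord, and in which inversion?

Intervals of 6/4 above the bass form a triad; the bass is the fifth, so this is second inversion.

triad, second inversion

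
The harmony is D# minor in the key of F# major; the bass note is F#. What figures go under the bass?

F# is the third of D# minor, so the chord is in first inversion.
A triad in first inversion is figured 6/3, conventionally abbreviated 6.

6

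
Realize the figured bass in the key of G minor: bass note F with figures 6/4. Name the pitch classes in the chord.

A fourth above F in this key is Bb.
A sixth above F in this key is D.
Together with the bass F, this spells Bb major in second inversion.

F, Bb, D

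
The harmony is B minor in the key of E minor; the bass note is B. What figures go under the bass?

B is the root of B minor, so the chord is in root position.
A triad in root position is figured 5/3, conventionally abbreviated (no figures — root-position triad).

no figures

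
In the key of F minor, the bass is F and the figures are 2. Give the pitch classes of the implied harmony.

The written figures 2 are shorthand for 6/4/2: the 6/4 are implied.
A second above F in this key is G.
A fourth above F in this key is Bb.
A sixth above F in this key is Db.
Together with the bass F, this spells G half-diminished seventh in third inversion.

F, G, Bb, Db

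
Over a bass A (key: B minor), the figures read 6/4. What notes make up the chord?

A fourth above A in this key is D.
A sixth above A in this key is F#.
Together with the bass A, this spells D major in second inversion.

A, D, F#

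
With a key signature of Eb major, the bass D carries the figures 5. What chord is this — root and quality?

D diminished

The figures 5 indicate a triad in root position.
In root position the bass is the root, so the root is D.
The chord tones are D, F, Ab, giving D diminished.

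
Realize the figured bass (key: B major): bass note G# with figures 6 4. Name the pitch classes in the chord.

G#, C#, E

A fourth above G# in this key is C#.
A sixth above G# in this key is E.
Together with the bass G#, this spells C# minor in second inversion.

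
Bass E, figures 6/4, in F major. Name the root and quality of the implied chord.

A minor

The figures 6/4 indicate a triad in second inversion.
In second inversion the root lies a fourth above the bass: a fourth above E in F major is A.
The chord tones are E, A, C, giving A minor.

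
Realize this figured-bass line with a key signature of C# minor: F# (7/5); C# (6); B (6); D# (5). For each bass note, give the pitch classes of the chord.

F# (7/5/3): F#, A, C#, E.
C# (6/3): C#, E, A.
B (6/3): B, D#, G#.
D# (5/3): D#, F#, A.

F#, A, C#, E | C#, E, A | B, D#, G# | D#, F#, A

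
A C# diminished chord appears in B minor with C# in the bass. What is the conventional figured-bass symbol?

C# is the root of C# diminished, so the chord is in root position.
A triad in root position is figured 5/3, conventionally abbreviated (no figures — root-position triad).

no figures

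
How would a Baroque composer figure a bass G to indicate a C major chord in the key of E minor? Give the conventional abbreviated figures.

6/4

G is the fifth of C major, so the chord is in second inversion.
A triad in second inversion is figured 6/4, conventionally abbreviated 6/4.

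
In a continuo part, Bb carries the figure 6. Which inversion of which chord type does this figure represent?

triad, first inversion

6 is shorthand for 6/3.
Intervals of 6/3 above the bass form a triad; the bass is the third, so this is first inversion.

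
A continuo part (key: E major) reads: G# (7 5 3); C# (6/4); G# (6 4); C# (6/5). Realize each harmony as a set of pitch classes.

G# (7/5/3): G#, B, D#, F#.
C# (6/4): C#, F#, A.
G# (6/4): G#, C#, E.
C# (6/5/3): C#, E, G#, A.

G#, B, D#, F# | C#, F#, A | G#, C#, E | C#, E, G#, A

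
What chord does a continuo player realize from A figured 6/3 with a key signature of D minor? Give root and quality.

The figures 6/3 indicate a triad in first inversion.
In first inversion the root lies a sixth above the bass: a sixth above A in D minor is F.
The chord tones are A, C, F, giving F major.

F major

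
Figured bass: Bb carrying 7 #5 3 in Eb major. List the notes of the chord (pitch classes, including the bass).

A third above Bb in this key is D.
A fifth above Bb in this key is F, raised to F# by the sharp.
A seventh above Bb in this key is Ab.
Together with the bass Bb, this spells Bb augmented seventh in root position.

Bb, D, F#, Ab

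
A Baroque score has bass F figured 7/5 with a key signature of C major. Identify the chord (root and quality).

F major seventh

The figures 7/5 indicate a seventh chord in root position.
In root position the bass is the root, so the root is F.
The chord tones are F, A, C, E, giving F major seventh.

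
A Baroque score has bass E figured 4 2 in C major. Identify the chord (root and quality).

The figures 4 2 indicate a seventh chord in third inversion.
In third inversion the root lies a second above the bass: a second above E in C major is F.
The chord tones are E, F, A, C, giving F major seventh.

F major seventh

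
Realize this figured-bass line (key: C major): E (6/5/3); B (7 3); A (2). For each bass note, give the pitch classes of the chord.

E, G, B, C | B, D, F, A | A, B, D, F

E (6/5/3): E, G, B, C.
B (7/5/3): B, D, F, A.
A (6/4/2): A, B, D, F.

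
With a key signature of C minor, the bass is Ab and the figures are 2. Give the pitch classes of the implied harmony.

The written figures 2 are shorthand for 6/4/2: the 6/4 are implied.
A second above Ab in this key is Bb.
A fourth above Ab in this key is D.
A sixth above Ab in this key is F.
Together with the bass Ab, this spells Bb dominant seventh in third inversion.

Ab, Bb, D, F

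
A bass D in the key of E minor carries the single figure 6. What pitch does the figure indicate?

B

Counting 5 letter steps above D lands on B; in E minor, that letter is B.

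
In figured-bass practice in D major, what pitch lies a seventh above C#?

Counting 6 letter steps above C# lands on B; in D major, that letter is B.

B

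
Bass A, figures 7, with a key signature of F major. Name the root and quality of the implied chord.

The figures 7 indicate a seventh chord in root position.
In root position the bass is the root, so the root is A.
The chord tones are A, C, E, G, giving A minor seventh.

A minor seventh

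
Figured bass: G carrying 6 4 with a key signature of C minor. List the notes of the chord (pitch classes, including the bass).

A fourth above G in this key is C.
A sixth above G in this key is Eb.
Together with the bass G, this spells C minor in second inversion.

G, C, Eb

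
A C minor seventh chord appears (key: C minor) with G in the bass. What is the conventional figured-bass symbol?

4/3

G is the fifth of C minor seventh, so the chord is in second inversion.
A seventh chord in second inversion is figured 6/4/3, conventionally abbreviated 4/3.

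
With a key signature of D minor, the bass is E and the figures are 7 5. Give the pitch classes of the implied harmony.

E, G, Bb, D

The written figures 7 5 are shorthand for 7/5/3: the 3 is implied.
A third above E in this key is G.
A fifth above E in this key is Bb.
A seventh above E in this key is D.
Together with the bass E, this spells E half-diminished seventh in root position.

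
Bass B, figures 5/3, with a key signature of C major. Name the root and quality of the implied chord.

B diminished

The figures 5/3 indicate a triad in root position.
In root position the bass is the root, so the root is B.
The chord tones are B, D, F, giving B diminished.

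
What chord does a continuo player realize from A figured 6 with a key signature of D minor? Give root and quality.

The figures 6 indicate a triad in first inversion.
In first inversion the root lies a sixth above the bass: a sixth above A in D minor is F.
The chord tones are A, C, F, giving F major.

F major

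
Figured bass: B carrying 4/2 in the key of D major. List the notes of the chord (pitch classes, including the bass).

B, C#, E, G

The written figures 4/2 are shorthand for 6/4/2: the 6 is implied.
A second above B in this key is C#.
A fourth above B in this key is E.
A sixth above B in this key is G.
Together with the bass B, this spells C# half-diminished seventh in third inversion.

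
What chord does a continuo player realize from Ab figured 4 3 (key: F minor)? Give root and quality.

The figures 4 3 indicate a seventh chord in second inversion.
In second inversion the root lies a fourth above the bass: a fourth above Ab in F minor is Db.
The chord tones are Ab, C, Db, F, giving Db major seventh.

Db major seventh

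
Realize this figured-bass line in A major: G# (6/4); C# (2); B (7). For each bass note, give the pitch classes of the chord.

G# (6/4): G#, C#, E.
C# (6/4/2): C#, D, F#, A.
B (7/5/3): B, D, F#, A.

G#, C#, E | C#, D, F#, A | B, D, F#, A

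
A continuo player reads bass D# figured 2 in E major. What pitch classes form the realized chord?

D#, E, G#, B

The written figures 2 are shorthand for 6/4/2: the 6/4 are implied.
A second above D# in this key is E.
A fourth above D# in this key is G#.
A sixth above D# in this key is B.
Together with the bass D#, this spells E major seventh in third inversion.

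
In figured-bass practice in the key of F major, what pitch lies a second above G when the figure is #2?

Counting 1 letter step above G lands on A; in F major, that letter is A.
The #2 figure raises it a semitone, giving A#.

A#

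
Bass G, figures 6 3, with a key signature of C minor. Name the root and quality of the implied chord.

Eb major

The figures 6 3 indicate a triad in first inversion.
In first inversion the root lies a sixth above the bass: a sixth above G in C minor is Eb.
The chord tones are G, Bb, Eb, giving Eb major.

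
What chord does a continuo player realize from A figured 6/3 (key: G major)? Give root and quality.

The figures 6/3 indicate a triad in first inversion.
In first inversion the root lies a sixth above the bass: a sixth above A in G major is F#.
The chord tones are A, C, F#, giving F# diminished.

F# diminished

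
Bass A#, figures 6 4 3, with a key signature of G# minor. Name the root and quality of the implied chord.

The figures 6 4 3 indicate a seventh chord in second inversion.
In second inversion the root lies a fourth above the bass: a fourth above A# in G# minor is D#.
The chord tones are A#, C#, D#, F#, giving D# minor seventh.

D# minor seventh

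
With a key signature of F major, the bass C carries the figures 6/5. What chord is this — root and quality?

The figures 6/5 indicate a seventh chord in first inversion.
In first inversion the root lies a sixth above the bass: a sixth above C in F major is A.
The chord tones are C, E, G, A, giving A minor seventh.

A minor seventh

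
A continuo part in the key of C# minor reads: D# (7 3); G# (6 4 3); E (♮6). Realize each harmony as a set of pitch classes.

D#, F#, A, C# | G#, B, C#, E | E, G#, C

D# (7/5/3): D#, F#, A, C#.
G# (6/4/3): G#, B, C#, E.
E (♮6/3): E, G#, C.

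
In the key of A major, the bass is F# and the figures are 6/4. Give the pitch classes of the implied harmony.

F#, B, D

A fourth above F# in this key is B.
A sixth above F# in this key is D.
Together with the bass F#, this spells B minor in second inversion.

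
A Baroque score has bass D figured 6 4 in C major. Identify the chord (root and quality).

G major

The figures 6 4 indicate a triad in second inversion.
In second inversion the root lies a fourth above the bass: a fourth above D in C major is G.
The chord tones are D, G, B, giving G major.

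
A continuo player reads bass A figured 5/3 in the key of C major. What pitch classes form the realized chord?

A third above A in this key is C.
A fifth above A in this key is E.
Together with the bass A, this spells A minor in root position.

A, C, E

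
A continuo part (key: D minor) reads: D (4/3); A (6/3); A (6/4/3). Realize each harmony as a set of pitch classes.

D, F, G, Bb | A, C, F | A, C, D, F

D (6/4/3): D, F, G, Bb.
A (6/3): A, C, F.
A (6/4/3): A, C, D, F.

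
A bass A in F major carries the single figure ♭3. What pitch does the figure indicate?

Counting 2 letter steps above A lands on C; in F major, that letter is C.
The b3 figure lowers it a semitone, giving Cb.

Cb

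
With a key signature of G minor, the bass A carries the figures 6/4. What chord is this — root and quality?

D minor

The figures 6/4 indicate a triad in second inversion.
In second inversion the root lies a fourth above the bass: a fourth above A in G minor is D.
The chord tones are A, D, F, giving D minor.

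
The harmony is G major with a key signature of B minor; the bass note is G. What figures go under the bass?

no figures

G is the root of G major, so the chord is in root position.
A triad in root position is figured 5/3, conventionally abbreviated (no figures — root-position triad).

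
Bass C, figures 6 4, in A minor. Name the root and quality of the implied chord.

F major

The figures 6 4 indicate a triad in second inversion.
In second inversion the root lies a fourth above the bass: a fourth above C in A minor is F.
The chord tones are C, F, A, giving F major.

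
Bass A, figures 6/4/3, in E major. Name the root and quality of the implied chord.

The figures 6/4/3 indicate a seventh chord in second inversion.
In second inversion the root lies a fourth above the bass: a fourth above A in E major is D#.
The chord tones are A, C#, D#, F#, giving D# half-diminished seventh.

D# half-diminished seventh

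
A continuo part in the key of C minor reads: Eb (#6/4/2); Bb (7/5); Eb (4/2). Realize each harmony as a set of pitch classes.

Eb, F, Ab, C# | Bb, D, F, Ab | Eb, F, Ab, C

Eb (#6/4/2): Eb, F, Ab, C#.
Bb (7/5/3): Bb, D, F, Ab.
Eb (6/4/2): Eb, F, Ab, C.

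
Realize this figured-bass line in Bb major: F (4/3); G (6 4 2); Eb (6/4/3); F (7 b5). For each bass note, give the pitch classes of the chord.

F (6/4/3): F, A, Bb, D.
G (6/4/2): G, A, C, Eb.
Eb (6/4/3): Eb, G, A, C.
F (7/b5/3): F, A, Cb, Eb.

F, A, Bb, D | G, A, C, Eb | Eb, G, A, C | F, A, Cb, Eb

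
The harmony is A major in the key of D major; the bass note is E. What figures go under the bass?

6/4

E is the fifth of A major, so the chord is in second inversion.
A triad in second inversion is figured 6/4, conventionally abbreviated 6/4.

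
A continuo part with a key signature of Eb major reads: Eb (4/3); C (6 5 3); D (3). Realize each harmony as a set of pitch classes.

Eb, G, Ab, C | C, Eb, G, Ab | D, F, Ab

Eb (6/4/3): Eb, G, Ab, C.
C (6/5/3): C, Eb, G, Ab.
D (5/3): D, F, Ab.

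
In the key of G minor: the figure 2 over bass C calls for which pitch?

Counting 1 letter step above C lands on D; in G minor, that letter is D.

D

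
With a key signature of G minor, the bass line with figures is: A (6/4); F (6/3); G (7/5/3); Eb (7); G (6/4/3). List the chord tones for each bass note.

A, D, F | F, A, D | G, Bb, D, F | Eb, G, Bb, D | G, Bb, C, Eb

A (6/4): A, D, F.
F (6/3): F, A, D.
G (7/5/3): G, Bb, D, F.
Eb (7/5/3): Eb, G, Bb, D.
G (6/4/3): G, Bb, C, Eb.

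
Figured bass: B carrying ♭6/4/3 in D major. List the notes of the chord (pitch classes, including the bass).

B, D, E, Gb

A third above B in this key is D.
A fourth above B in this key is E.
A sixth above B in this key is G, lowered to Gb by the flat.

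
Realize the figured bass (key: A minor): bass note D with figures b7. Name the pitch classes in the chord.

The written figures b7 are shorthand for 7/5/3: the 5/3 are implied.
A third above D in this key is F.
A fifth above D in this key is A.
A seventh above D in this key is C, lowered to Cb by the flat.

D, F, A, Cb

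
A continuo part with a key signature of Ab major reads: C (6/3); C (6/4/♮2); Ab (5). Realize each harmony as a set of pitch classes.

C, Eb, Ab | C, D, F, Ab | Ab, C, Eb

C (6/3): C, Eb, Ab.
C (6/4/♮2): C, D, F, Ab.
Ab (5/3): Ab, C, Eb.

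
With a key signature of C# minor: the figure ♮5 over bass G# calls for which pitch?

Counting 4 letter steps above G# lands on D; in C# minor, that letter is D#.
The ♮5 figure makes it natural, giving D.

D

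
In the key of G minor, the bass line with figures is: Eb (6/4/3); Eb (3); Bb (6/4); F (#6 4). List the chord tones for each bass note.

Eb (6/4/3): Eb, G, A, C.
Eb (5/3): Eb, G, Bb.
Bb (6/4): Bb, Eb, G.
F (#6/4): F, Bb, D#.

Eb, G, A, C | Eb, G, Bb | Bb, Eb, G | F, Bb, D#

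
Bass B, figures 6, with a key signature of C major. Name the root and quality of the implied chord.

G major

The figures 6 indicate a triad in first inversion.
In first inversion the root lies a sixth above the bass: a sixth above B in C major is G.
The chord tones are B, D, G, giving G major.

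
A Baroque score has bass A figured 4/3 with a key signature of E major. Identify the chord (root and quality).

The figures 4/3 indicate a seventh chord in second inversion.
In second inversion the root lies a fourth above the bass: a fourth above A in E major is D#.
The chord tones are A, C#, D#, F#, giving D# half-diminished seventh.

D# half-diminished seventh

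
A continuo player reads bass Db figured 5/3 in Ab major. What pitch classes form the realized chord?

A third above Db in this key is F.
A fifth above Db in this key is Ab.
Together with the bass Db, this spells Db major in root position.

Db, F, Ab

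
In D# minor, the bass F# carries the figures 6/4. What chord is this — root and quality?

The figures 6/4 indicate a triad in second inversion.
In second inversion the root lies a fourth above the bass: a fourth above F# in D# minor is B.
The chord tones are F#, B, D#, giving B major.

B major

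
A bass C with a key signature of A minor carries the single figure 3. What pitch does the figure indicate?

Counting 2 letter steps above C lands on E; in A minor, that letter is E.

E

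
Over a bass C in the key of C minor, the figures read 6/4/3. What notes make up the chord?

A third above C in this key is Eb.
A fourth above C in this key is F.
A sixth above C in this key is Ab.
Together with the bass C, this spells F minor seventh in second inversion.

C, Eb, F, Ab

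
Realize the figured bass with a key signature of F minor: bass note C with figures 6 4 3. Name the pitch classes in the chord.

C, Eb, F, Ab

A third above C in this key is Eb.
A fourth above C in this key is F.
A sixth above C in this key is Ab.
Together with the bass C, this spells F minor seventh in second inversion.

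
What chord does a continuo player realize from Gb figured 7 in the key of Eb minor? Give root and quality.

Gb major seventh

The figures 7 indicate a seventh chord in root position.
In root position the bass is the root, so the root is Gb.
The chord tones are Gb, Bb, Db, F, giving Gb major seventh.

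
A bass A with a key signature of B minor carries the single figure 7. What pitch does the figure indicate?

Counting 6 letter steps above A lands on G; in B minor, that letter is G.

G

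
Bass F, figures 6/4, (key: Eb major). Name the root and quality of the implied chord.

The figures 6/4 indicate a triad in second inversion.
In second inversion the root lies a fourth above the bass: a fourth above F in Eb major is Bb.
The chord tones are F, Bb, D, giving Bb major.

Bb major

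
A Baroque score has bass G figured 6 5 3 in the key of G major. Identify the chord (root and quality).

E minor seventh

The figures 6 5 3 indicate a seventh chord in first inversion.
In first inversion the root lies a sixth above the bass: a sixth above G in G major is E.
The chord tones are G, B, D, E, giving E minor seventh.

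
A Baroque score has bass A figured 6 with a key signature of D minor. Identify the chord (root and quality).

The figures 6 indicate a triad in first inversion.
In first inversion the root lies a sixth above the bass: a sixth above A in D minor is F.
The chord tones are A, C, F, giving F major.

F major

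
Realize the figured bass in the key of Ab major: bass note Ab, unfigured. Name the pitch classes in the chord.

Ab, C, Eb

An unfigured bass implies 5/3.
A third above Ab in this key is C.
A fifth above Ab in this key is Eb.
Together with the bass Ab, this spells Ab major in root position.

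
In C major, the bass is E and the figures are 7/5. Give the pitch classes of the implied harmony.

E, G, B, D

The written figures 7/5 are shorthand for 7/5/3: the 3 is implied.
A third above E in this key is G.
A fifth above E in this key is B.
A seventh above E in this key is D.
Together with the bass E, this spells E minor seventh in root position.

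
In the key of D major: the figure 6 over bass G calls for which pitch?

Counting 5 letter steps above G lands on E; in D major, that letter is E.

E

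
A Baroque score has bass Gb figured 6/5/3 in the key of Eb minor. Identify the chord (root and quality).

The figures 6/5/3 indicate a seventh chord in first inversion.
In first inversion the root lies a sixth above the bass: a sixth above Gb in Eb minor is Eb.
The chord tones are Gb, Bb, Db, Eb, giving Eb minor seventh.

Eb minor seventh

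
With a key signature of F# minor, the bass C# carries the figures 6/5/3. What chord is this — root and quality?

A major seventh

The figures 6/5/3 indicate a seventh chord in first inversion.
In first inversion the root lies a sixth above the bass: a sixth above C# in F# minor is A.
The chord tones are C#, E, G#, A, giving A major seventh.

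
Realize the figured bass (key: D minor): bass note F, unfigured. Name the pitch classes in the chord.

An unfigured bass implies 5/3.
A third above F in this key is A.
A fifth above F in this key is C.
Together with the bass F, this spells F major in root position.

F, A, C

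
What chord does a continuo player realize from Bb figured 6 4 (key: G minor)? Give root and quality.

Eb major

The figures 6 4 indicate a triad in second inversion.
In second inversion the root lies a fourth above the bass: a fourth above Bb in G minor is Eb.
The chord tones are Bb, Eb, G, giving Eb major.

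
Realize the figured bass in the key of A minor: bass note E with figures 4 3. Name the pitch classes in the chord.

The written figures 4 3 are shorthand for 6/4/3: the 6 is implied.
A third above E in this key is G.
A fourth above E in this key is A.
A sixth above E in this key is C.
Together with the bass E, this spells A minor seventh in second inversion.

E, G, A, C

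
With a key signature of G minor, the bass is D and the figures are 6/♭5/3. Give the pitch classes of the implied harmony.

A third above D in this key is F.
A fifth above D in this key is A, lowered to Ab by the flat.
A sixth above D in this key is Bb.
Together with the bass D, this spells Bb dominant seventh in first inversion.

D, F, Ab, Bb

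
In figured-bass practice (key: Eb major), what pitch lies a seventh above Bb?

Counting 6 letter steps above Bb lands on A; in Eb major, that letter is Ab.

Ab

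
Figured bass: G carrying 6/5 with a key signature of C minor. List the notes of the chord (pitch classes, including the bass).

G, Bb, D, Eb

The written figures 6/5 are shorthand for 6/5/3: the 3 is implied.
A third above G in this key is Bb.
A fifth above G in this key is D.
A sixth above G in this key is Eb.
Together with the bass G, this spells Eb major seventh in first inversion.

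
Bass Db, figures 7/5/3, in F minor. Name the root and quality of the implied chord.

The figures 7/5/3 indicate a seventh chord in root position.
In root position the bass is the root, so the root is Db.
The chord tones are Db, F, Ab, C, giving Db major seventh.

Db major seventh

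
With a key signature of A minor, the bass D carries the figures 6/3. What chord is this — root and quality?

B diminished

The figures 6/3 indicate a triad in first inversion.
In first inversion the root lies a sixth above the bass: a sixth above D in A minor is B.
The chord tones are D, F, B, giving B diminished.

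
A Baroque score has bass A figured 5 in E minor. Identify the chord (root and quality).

A minor

The figures 5 indicate a triad in root position.
In root position the bass is the root, so the root is A.
The chord tones are A, C, E, giving A minor.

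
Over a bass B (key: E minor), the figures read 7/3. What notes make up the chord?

The written figures 7/3 are shorthand for 7/5/3: the 5 is implied.
A third above B in this key is D.
A fifth above B in this key is F#.
A seventh above B in this key is A.
Together with the bass B, this spells B minor seventh in root position.

B, D, F#, A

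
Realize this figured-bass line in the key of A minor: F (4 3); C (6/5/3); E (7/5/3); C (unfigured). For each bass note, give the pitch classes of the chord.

F (6/4/3): F, A, B, D.
C (6/5/3): C, E, G, A.
E (7/5/3): E, G, B, D.
C (5/3): C, E, G.

F, A, B, D | C, E, G, A | E, G, B, D | C, E, G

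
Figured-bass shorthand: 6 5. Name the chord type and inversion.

seventh chord, first inversion

6 5 is shorthand for 6/5/3.
Intervals of 6/5/3 above the bass form a seventh chord; the bass is the third, so this is first inversion.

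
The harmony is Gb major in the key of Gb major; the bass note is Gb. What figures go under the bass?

Gb is the root of Gb major, so the chord is in root position.
A triad in root position is figured 5/3, conventionally abbreviated (no figures — root-position triad).

no figures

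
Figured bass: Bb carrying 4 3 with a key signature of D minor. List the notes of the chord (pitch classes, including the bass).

The written figures 4 3 are shorthand for 6/4/3: the 6 is implied.
A third above Bb in this key is D.
A fourth above Bb in this key is E.
A sixth above Bb in this key is G.
Together with the bass Bb, this spells E half-diminished seventh in second inversion.

Bb, D, E, G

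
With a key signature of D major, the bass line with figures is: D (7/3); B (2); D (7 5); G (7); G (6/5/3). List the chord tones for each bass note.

D, F#, A, C# | B, C#, E, G | D, F#, A, C# | G, B, D, F# | G, B, D, E

D (7/5/3): D, F#, A, C#.
B (6/4/2): B, C#, E, G.
D (7/5/3): D, F#, A, C#.
G (7/5/3): G, B, D, F#.
G (6/5/3): G, B, D, E.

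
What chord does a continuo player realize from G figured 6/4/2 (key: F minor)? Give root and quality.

Ab major seventh

The figures 6/4/2 indicate a seventh chord in third inversion.
In third inversion the root lies a second above the bass: a second above G in F minor is Ab.
The chord tones are G, Ab, C, Eb, giving Ab major seventh.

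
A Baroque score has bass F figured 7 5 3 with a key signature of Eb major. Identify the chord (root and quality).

The figures 7 5 3 indicate a seventh chord in root position.
In root position the bass is the root, so the root is F.
The chord tones are F, Ab, C, Eb, giving F minor seventh.

F minor seventh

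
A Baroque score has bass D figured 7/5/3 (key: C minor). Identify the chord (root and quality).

D half-diminished seventh

The figures 7/5/3 indicate a seventh chord in root position.
In root position the bass is the root, so the root is D.
The chord tones are D, F, Ab, C, giving D half-diminished seventh.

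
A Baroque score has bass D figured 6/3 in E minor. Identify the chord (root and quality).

B minor

The figures 6/3 indicate a triad in first inversion.
In first inversion the root lies a sixth above the bass: a sixth above D in E minor is B.
The chord tones are D, F#, B, giving B minor.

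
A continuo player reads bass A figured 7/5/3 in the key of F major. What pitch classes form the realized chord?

A, C, E, G

A third above A in this key is C.
A fifth above A in this key is E.
A seventh above A in this key is G.
Together with the bass A, this spells A minor seventh in root position.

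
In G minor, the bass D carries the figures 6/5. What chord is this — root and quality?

Bb major seventh

The figures 6/5 indicate a seventh chord in first inversion.
In first inversion the root lies a sixth above the bass: a sixth above D in G minor is Bb.
The chord tones are D, F, A, Bb, giving Bb major seventh.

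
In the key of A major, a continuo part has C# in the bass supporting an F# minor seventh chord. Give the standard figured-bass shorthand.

4/3

C# is the fifth of F# minor seventh, so the chord is in second inversion.
A seventh chord in second inversion is figured 6/4/3, conventionally abbreviated 4/3.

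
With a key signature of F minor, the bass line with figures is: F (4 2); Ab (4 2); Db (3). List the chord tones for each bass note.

F, G, Bb, Db | Ab, Bb, Db, F | Db, F, Ab

F (6/4/2): F, G, Bb, Db.
Ab (6/4/2): Ab, Bb, Db, F.
Db (5/3): Db, F, Ab.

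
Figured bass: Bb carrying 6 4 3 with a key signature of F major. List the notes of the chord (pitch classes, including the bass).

Bb, D, E, G

A third above Bb in this key is D.
A fourth above Bb in this key is E.
A sixth above Bb in this key is G.
Together with the bass Bb, this spells E half-diminished seventh in second inversion.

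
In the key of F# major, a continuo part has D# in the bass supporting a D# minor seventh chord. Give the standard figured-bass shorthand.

D# is the root of D# minor seventh, so the chord is in root position.
A seventh chord in root position is figured 7/5/3, conventionally abbreviated 7.

7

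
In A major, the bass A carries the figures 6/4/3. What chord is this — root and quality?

The figures 6/4/3 indicate a seventh chord in second inversion.
In second inversion the root lies a fourth above the bass: a fourth above A in A major is D.
The chord tones are A, C#, D, F#, giving D major seventh.

D major seventh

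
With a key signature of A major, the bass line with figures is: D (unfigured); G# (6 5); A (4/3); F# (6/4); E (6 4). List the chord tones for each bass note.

D (5/3): D, F#, A.
G# (6/5/3): G#, B, D, E.
A (6/4/3): A, C#, D, F#.
F# (6/4): F#, B, D.
E (6/4): E, A, C#.

D, F#, A | G#, B, D, E | A, C#, D, F# | F#, B, D | E, A, C#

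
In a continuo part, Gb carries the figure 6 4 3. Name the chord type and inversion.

Intervals of 6/4/3 above the bass form a seventh chord; the bass is the fifth, so this is second inversion.

seventh chord, second inversion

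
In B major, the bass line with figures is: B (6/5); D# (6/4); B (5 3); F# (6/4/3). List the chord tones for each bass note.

B (6/5/3): B, D#, F#, G#.
D# (6/4): D#, G#, B.
B (5/3): B, D#, F#.
F# (6/4/3): F#, A#, B, D#.

B, D#, F#, G# | D#, G#, B | B, D#, F# | F#, A#, B, D#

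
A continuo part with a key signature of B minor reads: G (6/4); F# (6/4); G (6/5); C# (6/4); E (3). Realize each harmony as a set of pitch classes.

G (6/4): G, C#, E.
F# (6/4): F#, B, D.
G (6/5/3): G, B, D, E.
C# (6/4): C#, F#, A.
E (5/3): E, G, B.

G, C#, E | F#, B, D | G, B, D, E | C#, F#, A | E, G, B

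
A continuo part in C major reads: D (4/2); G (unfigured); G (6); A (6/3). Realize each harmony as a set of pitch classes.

D, E, G, B | G, B, D | G, B, E | A, C, F

D (6/4/2): D, E, G, B.
G (5/3): G, B, D.
G (6/3): G, B, E.
A (6/3): A, C, F.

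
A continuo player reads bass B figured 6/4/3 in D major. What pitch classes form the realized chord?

A third above B in this key is D.
A fourth above B in this key is E.
A sixth above B in this key is G.
Together with the bass B, this spells E minor seventh in second inversion.

B, D, E, G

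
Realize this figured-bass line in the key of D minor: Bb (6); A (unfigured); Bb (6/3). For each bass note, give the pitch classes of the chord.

Bb (6/3): Bb, D, G.
A (5/3): A, C, E.
Bb (6/3): Bb, D, G.

Bb, D, G | A, C, E | Bb, D, G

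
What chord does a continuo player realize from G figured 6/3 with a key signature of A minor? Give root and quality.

The figures 6/3 indicate a triad in first inversion.
In first inversion the root lies a sixth above the bass: a sixth above G in A minor is E.
The chord tones are G, B, E, giving E minor.

E minor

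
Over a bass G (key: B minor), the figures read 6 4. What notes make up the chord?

G, C#, E

A fourth above G in this key is C#.
A sixth above G in this key is E.
Together with the bass G, this spells C# diminished in second inversion.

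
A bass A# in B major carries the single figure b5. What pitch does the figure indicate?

Eb

Counting 4 letter steps above A# lands on E; in B major, that letter is E.
The b5 figure lowers it a semitone, giving Eb.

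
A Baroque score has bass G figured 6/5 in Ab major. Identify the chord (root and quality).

The figures 6/5 indicate a seventh chord in first inversion.
In first inversion the root lies a sixth above the bass: a sixth above G in Ab major is Eb.
The chord tones are G, Bb, Db, Eb, giving Eb dominant seventh.

Eb dominant seventh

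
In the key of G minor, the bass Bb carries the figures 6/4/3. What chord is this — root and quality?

The figures 6/4/3 indicate a seventh chord in second inversion.
In second inversion the root lies a fourth above the bass: a fourth above Bb in G minor is Eb.
The chord tones are Bb, D, Eb, G, giving Eb major seventh.

Eb major seventh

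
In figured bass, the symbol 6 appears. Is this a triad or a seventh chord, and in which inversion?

6 is shorthand for 6/3.
Intervals of 6/3 above the bass form a triad; the bass is the third, so this is first inversion.

triad, first inversion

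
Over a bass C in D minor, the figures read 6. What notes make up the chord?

The written figures 6 are shorthand for 6/3: the 3 is implied.
A third above C in this key is E.
A sixth above C in this key is A.
Together with the bass C, this spells A minor in first inversion.

C, E, A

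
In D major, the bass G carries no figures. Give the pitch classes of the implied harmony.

An unfigured bass implies 5/3.
A third above G in this key is B.
A fifth above G in this key is D.
Together with the bass G, this spells G major in root position.

G, B, D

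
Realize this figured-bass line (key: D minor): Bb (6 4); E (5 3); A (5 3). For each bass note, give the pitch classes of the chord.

Bb, E, G | E, G, Bb | A, C, E

Bb (6/4): Bb, E, G.
E (5/3): E, G, Bb.
A (5/3): A, C, E.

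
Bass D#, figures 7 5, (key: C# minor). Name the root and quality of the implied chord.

The figures 7 5 indicate a seventh chord in root position.
In root position the bass is the root, so the root is D#.
The chord tones are D#, F#, A, C#, giving D# half-diminished seventh.

D# half-diminished seventh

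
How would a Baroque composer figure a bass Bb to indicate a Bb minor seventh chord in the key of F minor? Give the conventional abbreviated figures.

7

Bb is the root of Bb minor seventh, so the chord is in root position.
A seventh chord in root position is figured 7/5/3, conventionally abbreviated 7.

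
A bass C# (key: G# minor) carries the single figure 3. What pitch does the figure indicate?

Counting 2 letter steps above C# lands on E; in G# minor, that letter is E.

E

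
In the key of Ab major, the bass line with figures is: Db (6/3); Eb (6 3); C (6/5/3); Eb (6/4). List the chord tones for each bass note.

Db (6/3): Db, F, Bb.
Eb (6/3): Eb, G, C.
C (6/5/3): C, Eb, G, Ab.
Eb (6/4): Eb, Ab, C.

Db, F, Bb | Eb, G, C | C, Eb, G, Ab | Eb, Ab, C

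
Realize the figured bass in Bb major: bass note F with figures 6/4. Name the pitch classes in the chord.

F, Bb, D

A fourth above F in this key is Bb.
A sixth above F in this key is D.
Together with the bass F, this spells Bb major in second inversion.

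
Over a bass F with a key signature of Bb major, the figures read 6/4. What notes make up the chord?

F, Bb, D

A fourth above F in this key is Bb.
A sixth above F in this key is D.
Together with the bass F, this spells Bb major in second inversion.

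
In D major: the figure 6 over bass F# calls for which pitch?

D

Counting 5 letter steps above F# lands on D; in D major, that letter is D.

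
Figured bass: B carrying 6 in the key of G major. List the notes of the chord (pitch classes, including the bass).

B, D, G

The written figures 6 are shorthand for 6/3: the 3 is implied.
A third above B in this key is D.
A sixth above B in this key is G.
Together with the bass B, this spells G major in first inversion.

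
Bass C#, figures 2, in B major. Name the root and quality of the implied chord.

D# minor seventh

The figures 2 indicate a seventh chord in third inversion.
In third inversion the root lies a second above the bass: a second above C# in B major is D#.
The chord tones are C#, D#, F#, A#, giving D# minor seventh.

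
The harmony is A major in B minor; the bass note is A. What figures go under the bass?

no figures

A is the root of A major, so the chord is in root position.
A triad in root position is figured 5/3, conventionally abbreviated (no figures — root-position triad).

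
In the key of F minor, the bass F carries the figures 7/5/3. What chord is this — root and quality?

The figures 7/5/3 indicate a seventh chord in root position.
In root position the bass is the root, so the root is F.
The chord tones are F, Ab, C, Eb, giving F minor seventh.

F minor seventh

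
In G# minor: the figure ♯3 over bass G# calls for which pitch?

Counting 2 letter steps above G# lands on B; in G# minor, that letter is B.
The #3 figure raises it a semitone, giving B#.

B#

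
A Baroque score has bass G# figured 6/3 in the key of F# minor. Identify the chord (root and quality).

E major

The figures 6/3 indicate a triad in first inversion.
In first inversion the root lies a sixth above the bass: a sixth above G# in F# minor is E.
The chord tones are G#, B, E, giving E major.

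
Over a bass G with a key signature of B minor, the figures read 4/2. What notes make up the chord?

G, A, C#, E

The written figures 4/2 are shorthand for 6/4/2: the 6 is implied.
A second above G in this key is A.
A fourth above G in this key is C#.
A sixth above G in this key is E.
Together with the bass G, this spells A dominant seventh in third inversion.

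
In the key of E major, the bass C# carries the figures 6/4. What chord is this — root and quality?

The figures 6/4 indicate a triad in second inversion.
In second inversion the root lies a fourth above the bass: a fourth above C# in E major is F#.
The chord tones are C#, F#, A, giving F# minor.

F# minor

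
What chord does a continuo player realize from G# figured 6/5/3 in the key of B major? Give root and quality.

The figures 6/5/3 indicate a seventh chord in first inversion.
In first inversion the root lies a sixth above the bass: a sixth above G# in B major is E.
The chord tones are G#, B, D#, E, giving E major seventh.

E major seventh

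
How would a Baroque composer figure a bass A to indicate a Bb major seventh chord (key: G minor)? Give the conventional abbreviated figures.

A is the seventh of Bb major seventh, so the chord is in third inversion.
A seventh chord in third inversion is figured 6/4/2, conventionally abbreviated 4/2.

4/2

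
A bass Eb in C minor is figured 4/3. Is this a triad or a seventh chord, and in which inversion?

seventh chord, second inversion

4/3 is shorthand for 6/4/3.
Intervals of 6/4/3 above the bass form a seventh chord; the bass is the fifth, so this is second inversion.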